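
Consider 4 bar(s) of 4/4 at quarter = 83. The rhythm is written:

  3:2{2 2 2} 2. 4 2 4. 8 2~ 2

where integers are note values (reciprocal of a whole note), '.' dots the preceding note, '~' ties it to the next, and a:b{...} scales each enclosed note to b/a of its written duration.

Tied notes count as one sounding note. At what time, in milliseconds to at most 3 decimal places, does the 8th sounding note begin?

note 8 onset = 23/2b = 8313.253ms

1. 0.0ms @ 0 + 963.855ms (4/3)
2. 963.855ms @ 4/3 + 963.855ms (4/3)
3. 1927.711ms @ 8/3 + 963.855ms (4/3)
4. 2891.566ms @ 4 + 2168.675ms (3)
5. 5060.241ms @ 7 + 722.892ms (1)
6. 5783.133ms @ 8 + 1445.783ms (2)
7. 7228.916ms @ 10 + 1084.337ms (3/2)
8. 8313.253ms @ 23/2 + 361.446ms (1/2)
9. 8674.699ms @ 12 + 2891.566ms (4)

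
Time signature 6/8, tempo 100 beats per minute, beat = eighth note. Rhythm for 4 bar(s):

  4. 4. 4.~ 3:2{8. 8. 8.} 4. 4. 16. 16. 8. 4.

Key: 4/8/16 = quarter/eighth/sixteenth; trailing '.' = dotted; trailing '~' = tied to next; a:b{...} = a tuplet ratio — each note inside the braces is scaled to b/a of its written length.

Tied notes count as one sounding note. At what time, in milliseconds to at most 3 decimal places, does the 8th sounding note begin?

note 8 onset = 18b = 10800.0ms

1. 0.0ms @ 0 + 1800.0ms (3)
2. 1800.0ms @ 3 + 1800.0ms (3)
3. 3600.0ms @ 6 + 2400.0ms (4)
4. 6000.0ms @ 10 + 600.0ms (1)
5. 6600.0ms @ 11 + 600.0ms (1)
6. 7200.0ms @ 12 + 1800.0ms (3)
7. 9000.0ms @ 15 + 1800.0ms (3)
8. 10800.0ms @ 18 + 450.0ms (3/4)
9. 11250.0ms @ 75/4 + 450.0ms (3/4)
10. 11700.0ms @ 39/2 + 900.0ms (3/2)
11. 12600.0ms @ 21 + 1800.0ms (3)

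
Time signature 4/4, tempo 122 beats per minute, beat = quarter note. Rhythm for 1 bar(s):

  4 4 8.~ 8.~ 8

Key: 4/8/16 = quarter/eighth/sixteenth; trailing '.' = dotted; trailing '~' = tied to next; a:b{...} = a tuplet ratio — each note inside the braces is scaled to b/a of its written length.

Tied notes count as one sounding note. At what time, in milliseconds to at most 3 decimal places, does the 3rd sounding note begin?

1. 0.0ms @ 0 + 491.803ms (1)
2. 491.803ms @ 1 + 491.803ms (1)
3. 983.607ms @ 2 + 983.607ms (2)

note 3 onset = 2b = 983.607ms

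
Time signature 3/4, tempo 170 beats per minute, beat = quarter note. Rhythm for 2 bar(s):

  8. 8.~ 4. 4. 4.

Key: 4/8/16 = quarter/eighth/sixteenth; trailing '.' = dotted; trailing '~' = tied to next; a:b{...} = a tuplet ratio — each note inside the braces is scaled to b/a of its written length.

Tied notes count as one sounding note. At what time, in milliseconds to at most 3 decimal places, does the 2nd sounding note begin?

1. 0.0ms @ 0 + 264.706ms (3/4)
2. 264.706ms @ 3/4 + 794.118ms (9/4)
3. 1058.824ms @ 3 + 529.412ms (3/2)
4. 1588.235ms @ 9/2 + 529.412ms (3/2)

note 2 onset = 3/4b = 264.706ms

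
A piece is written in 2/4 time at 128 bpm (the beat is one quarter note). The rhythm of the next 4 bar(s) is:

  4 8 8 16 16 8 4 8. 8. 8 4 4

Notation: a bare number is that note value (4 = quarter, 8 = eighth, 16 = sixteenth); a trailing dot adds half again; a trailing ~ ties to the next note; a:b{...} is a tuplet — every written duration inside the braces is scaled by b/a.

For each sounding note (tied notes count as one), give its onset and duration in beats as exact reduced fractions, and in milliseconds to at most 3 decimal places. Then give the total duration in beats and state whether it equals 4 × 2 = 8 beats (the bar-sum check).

1) 0.0ms=0b +468.75ms=1b
2) 468.75ms=1b +234.375ms=1/2b
3) 703.125ms=3/2b +234.375ms=1/2b
4) 937.5ms=2b +117.188ms=1/4b
5) 1054.688ms=9/4b +117.188ms=1/4b
6) 1171.875ms=5/2b +234.375ms=1/2b
7) 1406.25ms=3b +468.75ms=1b
8) 1875.0ms=4b +351.562ms=3/4b
9) 2226.562ms=19/4b +351.562ms=3/4b
10) 2578.125ms=11/2b +234.375ms=1/2b
11) 2812.5ms=6b +468.75ms=1b
12) 3281.25ms=7b +468.75ms=1b
Σ=8b of 8 (128bpm 2/4) — PASS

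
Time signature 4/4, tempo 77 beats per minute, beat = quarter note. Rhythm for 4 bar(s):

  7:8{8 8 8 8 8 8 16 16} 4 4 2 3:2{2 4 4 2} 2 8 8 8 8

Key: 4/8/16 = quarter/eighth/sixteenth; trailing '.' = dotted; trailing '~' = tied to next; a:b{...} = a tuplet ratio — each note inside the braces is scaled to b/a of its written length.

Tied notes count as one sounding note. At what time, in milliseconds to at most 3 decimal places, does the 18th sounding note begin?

1. 0.0ms @ 0 + 445.269ms (4/7)
2. 445.269ms @ 4/7 + 445.269ms (4/7)
3. 890.538ms @ 8/7 + 445.269ms (4/7)
4. 1335.807ms @ 12/7 + 445.269ms (4/7)
5. 1781.076ms @ 16/7 + 445.269ms (4/7)
6. 2226.345ms @ 20/7 + 445.269ms (4/7)
7. 2671.614ms @ 24/7 + 222.635ms (2/7)
8. 2894.249ms @ 26/7 + 222.635ms (2/7)
9. 3116.883ms @ 4 + 779.221ms (1)
10. 3896.104ms @ 5 + 779.221ms (1)
11. 4675.325ms @ 6 + 1558.442ms (2)
12. 6233.766ms @ 8 + 1038.961ms (4/3)
13. 7272.727ms @ 28/3 + 519.481ms (2/3)
14. 7792.208ms @ 10 + 519.481ms (2/3)
15. 8311.688ms @ 32/3 + 1038.961ms (4/3)
16. 9350.649ms @ 12 + 1558.442ms (2)
17. 10909.091ms @ 14 + 389.61ms (1/2)
18. 11298.701ms @ 29/2 + 389.61ms (1/2)
19. 11688.312ms @ 15 + 389.61ms (1/2)
20. 12077.922ms @ 31/2 + 389.61ms (1/2)

note 18 onset = 29/2b = 11298.701ms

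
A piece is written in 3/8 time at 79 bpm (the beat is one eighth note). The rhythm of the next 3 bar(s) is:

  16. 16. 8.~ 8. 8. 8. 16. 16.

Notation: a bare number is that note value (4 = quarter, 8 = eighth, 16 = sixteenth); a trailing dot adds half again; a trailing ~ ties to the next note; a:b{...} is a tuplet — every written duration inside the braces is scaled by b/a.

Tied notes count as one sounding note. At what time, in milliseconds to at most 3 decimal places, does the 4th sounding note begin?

note 4 onset = 9/2b = 3417.722ms

1. 0.0ms @ 0 + 569.62ms (3/4)
2. 569.62ms @ 3/4 + 569.62ms (3/4)
3. 1139.241ms @ 3/2 + 2278.481ms (3)
4. 3417.722ms @ 9/2 + 1139.241ms (3/2)
5. 4556.962ms @ 6 + 1139.241ms (3/2)
6. 5696.203ms @ 15/2 + 569.62ms (3/4)
7. 6265.823ms @ 33/4 + 569.62ms (3/4)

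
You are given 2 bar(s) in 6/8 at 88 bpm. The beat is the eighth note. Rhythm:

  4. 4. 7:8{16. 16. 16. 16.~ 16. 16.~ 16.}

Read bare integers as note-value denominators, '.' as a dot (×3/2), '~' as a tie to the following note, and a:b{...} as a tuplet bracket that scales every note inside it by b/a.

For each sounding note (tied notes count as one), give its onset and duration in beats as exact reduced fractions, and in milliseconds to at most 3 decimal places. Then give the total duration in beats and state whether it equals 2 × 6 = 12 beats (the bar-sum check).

1) 0.0ms=0b +2045.455ms=3b
2) 2045.455ms=3b +2045.455ms=3b
3) 4090.909ms=6b +584.416ms=6/7b
4) 4675.325ms=48/7b +584.416ms=6/7b
5) 5259.74ms=54/7b +584.416ms=6/7b
6) 5844.156ms=60/7b +1168.831ms=12/7b
7) 7012.987ms=72/7b +1168.831ms=12/7b
Σ=12b of 12 (88bpm 6/8) — PASS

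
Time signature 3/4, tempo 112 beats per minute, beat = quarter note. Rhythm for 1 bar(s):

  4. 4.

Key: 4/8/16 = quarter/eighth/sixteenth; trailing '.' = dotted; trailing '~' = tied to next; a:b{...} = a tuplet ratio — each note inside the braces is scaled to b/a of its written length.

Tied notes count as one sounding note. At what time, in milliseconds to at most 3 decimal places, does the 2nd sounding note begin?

note 2 onset = 3/2b = 803.571ms

1. 0.0ms @ 0 + 803.571ms (3/2)
2. 803.571ms @ 3/2 + 803.571ms (3/2)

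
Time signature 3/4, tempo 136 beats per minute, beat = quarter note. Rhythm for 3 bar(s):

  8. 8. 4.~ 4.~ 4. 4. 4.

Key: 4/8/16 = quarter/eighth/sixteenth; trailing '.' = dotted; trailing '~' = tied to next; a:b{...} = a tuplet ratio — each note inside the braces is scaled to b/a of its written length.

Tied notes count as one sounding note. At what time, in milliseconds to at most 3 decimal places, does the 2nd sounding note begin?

1. 0.0ms @ 0 + 330.882ms (3/4)
2. 330.882ms @ 3/4 + 330.882ms (3/4)
3. 661.765ms @ 3/2 + 1985.294ms (9/2)
4. 2647.059ms @ 6 + 661.765ms (3/2)
5. 3308.824ms @ 15/2 + 661.765ms (3/2)

note 2 onset = 3/4b = 330.882ms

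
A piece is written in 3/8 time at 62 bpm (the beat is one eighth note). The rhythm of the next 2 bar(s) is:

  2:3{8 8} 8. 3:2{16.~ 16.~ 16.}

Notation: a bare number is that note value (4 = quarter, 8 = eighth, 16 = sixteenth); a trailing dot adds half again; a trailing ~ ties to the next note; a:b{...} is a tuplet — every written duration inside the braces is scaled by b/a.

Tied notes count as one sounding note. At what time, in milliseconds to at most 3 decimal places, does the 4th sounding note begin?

note 4 onset = 9/2b = 4354.839ms

1. 0.0ms @ 0 + 1451.613ms (3/2)
2. 1451.613ms @ 3/2 + 1451.613ms (3/2)
3. 2903.226ms @ 3 + 1451.613ms (3/2)
4. 4354.839ms @ 9/2 + 1451.613ms (3/2)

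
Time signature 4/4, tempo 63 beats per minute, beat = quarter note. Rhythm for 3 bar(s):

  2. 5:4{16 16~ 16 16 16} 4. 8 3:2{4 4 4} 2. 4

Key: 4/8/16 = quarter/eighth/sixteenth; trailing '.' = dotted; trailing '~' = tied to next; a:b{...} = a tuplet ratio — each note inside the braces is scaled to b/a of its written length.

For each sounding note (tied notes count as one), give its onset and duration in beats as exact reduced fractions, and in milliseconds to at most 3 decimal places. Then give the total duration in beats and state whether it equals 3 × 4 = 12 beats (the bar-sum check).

1) 0.0ms=0b +2857.143ms=3b
2) 2857.143ms=3b +190.476ms=1/5b
3) 3047.619ms=16/5b +380.952ms=2/5b
4) 3428.571ms=18/5b +190.476ms=1/5b
5) 3619.048ms=19/5b +190.476ms=1/5b
6) 3809.524ms=4b +1428.571ms=3/2b
7) 5238.095ms=11/2b +476.19ms=1/2b
8) 5714.286ms=6b +634.921ms=2/3b
9) 6349.206ms=20/3b +634.921ms=2/3b
10) 6984.127ms=22/3b +634.921ms=2/3b
11) 7619.048ms=8b +2857.143ms=3b
12) 10476.19ms=11b +952.381ms=1b
Σ=12b of 12 (63bpm 4/4) — PASS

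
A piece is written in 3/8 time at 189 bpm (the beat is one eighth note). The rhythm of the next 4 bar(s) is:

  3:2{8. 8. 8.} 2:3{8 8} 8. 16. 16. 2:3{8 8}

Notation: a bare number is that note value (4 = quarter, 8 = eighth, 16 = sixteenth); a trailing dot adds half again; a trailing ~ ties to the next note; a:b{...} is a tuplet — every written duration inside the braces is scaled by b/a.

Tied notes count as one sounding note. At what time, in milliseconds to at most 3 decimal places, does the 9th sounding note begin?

1. 0.0ms @ 0 + 317.46ms (1)
2. 317.46ms @ 1 + 317.46ms (1)
3. 634.921ms @ 2 + 317.46ms (1)
4. 952.381ms @ 3 + 476.19ms (3/2)
5. 1428.571ms @ 9/2 + 476.19ms (3/2)
6. 1904.762ms @ 6 + 476.19ms (3/2)
7. 2380.952ms @ 15/2 + 238.095ms (3/4)
8. 2619.048ms @ 33/4 + 238.095ms (3/4)
9. 2857.143ms @ 9 + 476.19ms (3/2)
10. 3333.333ms @ 21/2 + 476.19ms (3/2)

note 9 onset = 9b = 2857.143ms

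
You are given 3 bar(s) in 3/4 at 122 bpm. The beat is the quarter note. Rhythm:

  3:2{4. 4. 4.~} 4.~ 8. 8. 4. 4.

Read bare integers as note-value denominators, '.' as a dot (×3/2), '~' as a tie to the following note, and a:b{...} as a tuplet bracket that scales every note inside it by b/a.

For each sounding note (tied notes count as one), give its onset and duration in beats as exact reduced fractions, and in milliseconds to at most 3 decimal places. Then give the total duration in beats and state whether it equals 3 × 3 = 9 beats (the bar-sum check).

1) 0.0ms=0b +491.803ms=1b
2) 491.803ms=1b +491.803ms=1b
3) 983.607ms=2b +1598.361ms=13/4b
4) 2581.967ms=21/4b +368.852ms=3/4b
5) 2950.82ms=6b +737.705ms=3/2b
6) 3688.525ms=15/2b +737.705ms=3/2b
Σ=9b of 9 (122bpm 3/4) — PASS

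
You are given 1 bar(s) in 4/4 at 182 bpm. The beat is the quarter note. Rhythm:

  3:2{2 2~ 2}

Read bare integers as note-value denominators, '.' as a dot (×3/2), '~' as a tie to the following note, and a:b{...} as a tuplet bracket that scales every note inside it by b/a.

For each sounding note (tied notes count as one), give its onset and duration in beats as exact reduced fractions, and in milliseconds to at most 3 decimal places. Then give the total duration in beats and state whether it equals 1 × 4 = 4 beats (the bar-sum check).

1) 0.0ms=0b +439.56ms=4/3b
2) 439.56ms=4/3b +879.121ms=8/3b
Σ=4b of 4 (182bpm 4/4) — PASS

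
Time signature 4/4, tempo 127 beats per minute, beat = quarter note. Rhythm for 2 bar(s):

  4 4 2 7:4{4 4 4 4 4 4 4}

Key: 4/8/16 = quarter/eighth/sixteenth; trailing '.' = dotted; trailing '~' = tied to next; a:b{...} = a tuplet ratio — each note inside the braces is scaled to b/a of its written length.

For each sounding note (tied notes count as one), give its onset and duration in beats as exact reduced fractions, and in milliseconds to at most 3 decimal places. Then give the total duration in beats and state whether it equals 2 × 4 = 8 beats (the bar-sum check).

1) 0.0ms=0b +472.441ms=1b
2) 472.441ms=1b +472.441ms=1b
3) 944.882ms=2b +944.882ms=2b
4) 1889.764ms=4b +269.966ms=4/7b
5) 2159.73ms=32/7b +269.966ms=4/7b
6) 2429.696ms=36/7b +269.966ms=4/7b
7) 2699.663ms=40/7b +269.966ms=4/7b
8) 2969.629ms=44/7b +269.966ms=4/7b
9) 3239.595ms=48/7b +269.966ms=4/7b
10) 3509.561ms=52/7b +269.966ms=4/7b
Σ=8b of 8 (127bpm 4/4) — PASS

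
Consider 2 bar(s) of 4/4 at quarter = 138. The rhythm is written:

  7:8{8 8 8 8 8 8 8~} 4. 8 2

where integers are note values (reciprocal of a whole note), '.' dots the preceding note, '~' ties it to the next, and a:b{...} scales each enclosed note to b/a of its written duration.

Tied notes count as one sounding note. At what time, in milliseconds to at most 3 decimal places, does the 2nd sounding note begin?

note 2 onset = 4/7b = 248.447ms

1. 0.0ms @ 0 + 248.447ms (4/7)
2. 248.447ms @ 4/7 + 248.447ms (4/7)
3. 496.894ms @ 8/7 + 248.447ms (4/7)
4. 745.342ms @ 12/7 + 248.447ms (4/7)
5. 993.789ms @ 16/7 + 248.447ms (4/7)
6. 1242.236ms @ 20/7 + 248.447ms (4/7)
7. 1490.683ms @ 24/7 + 900.621ms (29/14)
8. 2391.304ms @ 11/2 + 217.391ms (1/2)
9. 2608.696ms @ 6 + 869.565ms (2)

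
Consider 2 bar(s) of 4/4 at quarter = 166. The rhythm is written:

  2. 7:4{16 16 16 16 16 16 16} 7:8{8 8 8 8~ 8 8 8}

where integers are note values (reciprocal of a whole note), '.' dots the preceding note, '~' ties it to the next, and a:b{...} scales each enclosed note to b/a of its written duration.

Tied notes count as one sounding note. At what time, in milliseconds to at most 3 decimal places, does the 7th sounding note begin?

1. 0.0ms @ 0 + 1084.337ms (3)
2. 1084.337ms @ 3 + 51.635ms (1/7)
3. 1135.972ms @ 22/7 + 51.635ms (1/7)
4. 1187.608ms @ 23/7 + 51.635ms (1/7)
5. 1239.243ms @ 24/7 + 51.635ms (1/7)
6. 1290.878ms @ 25/7 + 51.635ms (1/7)
7. 1342.513ms @ 26/7 + 51.635ms (1/7)
8. 1394.148ms @ 27/7 + 51.635ms (1/7)
9. 1445.783ms @ 4 + 206.54ms (4/7)
10. 1652.324ms @ 32/7 + 206.54ms (4/7)
11. 1858.864ms @ 36/7 + 206.54ms (4/7)
12. 2065.404ms @ 40/7 + 413.081ms (8/7)
13. 2478.485ms @ 48/7 + 206.54ms (4/7)
14. 2685.026ms @ 52/7 + 206.54ms (4/7)

note 7 onset = 26/7b = 1342.513ms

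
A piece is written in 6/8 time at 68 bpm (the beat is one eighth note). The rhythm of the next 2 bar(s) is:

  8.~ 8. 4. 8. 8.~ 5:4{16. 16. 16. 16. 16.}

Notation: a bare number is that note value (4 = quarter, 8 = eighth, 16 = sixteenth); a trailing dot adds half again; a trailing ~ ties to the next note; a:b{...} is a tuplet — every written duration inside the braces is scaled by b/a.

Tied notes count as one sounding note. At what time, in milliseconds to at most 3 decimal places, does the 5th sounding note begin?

1. 0.0ms @ 0 + 2647.059ms (3)
2. 2647.059ms @ 3 + 2647.059ms (3)
3. 5294.118ms @ 6 + 1323.529ms (3/2)
4. 6617.647ms @ 15/2 + 1852.941ms (21/10)
5. 8470.588ms @ 48/5 + 529.412ms (3/5)
6. 9000.0ms @ 51/5 + 529.412ms (3/5)
7. 9529.412ms @ 54/5 + 529.412ms (3/5)
8. 10058.824ms @ 57/5 + 529.412ms (3/5)

note 5 onset = 48/5b = 8470.588ms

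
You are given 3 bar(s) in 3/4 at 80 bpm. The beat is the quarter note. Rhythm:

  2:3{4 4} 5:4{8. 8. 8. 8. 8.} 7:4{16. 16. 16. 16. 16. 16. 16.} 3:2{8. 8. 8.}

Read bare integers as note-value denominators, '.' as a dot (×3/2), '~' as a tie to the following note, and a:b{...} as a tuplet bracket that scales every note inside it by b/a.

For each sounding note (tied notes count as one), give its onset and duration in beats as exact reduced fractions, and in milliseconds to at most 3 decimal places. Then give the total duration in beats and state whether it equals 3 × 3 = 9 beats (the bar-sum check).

1) 0.0ms=0b +1125.0ms=3/2b
2) 1125.0ms=3/2b +1125.0ms=3/2b
3) 2250.0ms=3b +450.0ms=3/5b
4) 2700.0ms=18/5b +450.0ms=3/5b
5) 3150.0ms=21/5b +450.0ms=3/5b
6) 3600.0ms=24/5b +450.0ms=3/5b
7) 4050.0ms=27/5b +450.0ms=3/5b
8) 4500.0ms=6b +160.714ms=3/14b
9) 4660.714ms=87/14b +160.714ms=3/14b
10) 4821.429ms=45/7b +160.714ms=3/14b
11) 4982.143ms=93/14b +160.714ms=3/14b
12) 5142.857ms=48/7b +160.714ms=3/14b
13) 5303.571ms=99/14b +160.714ms=3/14b
14) 5464.286ms=51/7b +160.714ms=3/14b
15) 5625.0ms=15/2b +375.0ms=1/2b
16) 6000.0ms=8b +375.0ms=1/2b
17) 6375.0ms=17/2b +375.0ms=1/2b
Σ=9b of 9 (80bpm 3/4) — PASS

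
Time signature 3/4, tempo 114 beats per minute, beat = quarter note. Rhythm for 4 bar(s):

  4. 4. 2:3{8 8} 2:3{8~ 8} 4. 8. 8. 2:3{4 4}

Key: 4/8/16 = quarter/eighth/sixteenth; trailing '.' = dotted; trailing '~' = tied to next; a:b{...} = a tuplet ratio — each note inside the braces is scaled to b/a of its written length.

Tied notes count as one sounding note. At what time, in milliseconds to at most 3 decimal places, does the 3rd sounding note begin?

1. 0.0ms @ 0 + 789.474ms (3/2)
2. 789.474ms @ 3/2 + 789.474ms (3/2)
3. 1578.947ms @ 3 + 394.737ms (3/4)
4. 1973.684ms @ 15/4 + 394.737ms (3/4)
5. 2368.421ms @ 9/2 + 789.474ms (3/2)
6. 3157.895ms @ 6 + 789.474ms (3/2)
7. 3947.368ms @ 15/2 + 394.737ms (3/4)
8. 4342.105ms @ 33/4 + 394.737ms (3/4)
9. 4736.842ms @ 9 + 789.474ms (3/2)
10. 5526.316ms @ 21/2 + 789.474ms (3/2)

note 3 onset = 3b = 1578.947ms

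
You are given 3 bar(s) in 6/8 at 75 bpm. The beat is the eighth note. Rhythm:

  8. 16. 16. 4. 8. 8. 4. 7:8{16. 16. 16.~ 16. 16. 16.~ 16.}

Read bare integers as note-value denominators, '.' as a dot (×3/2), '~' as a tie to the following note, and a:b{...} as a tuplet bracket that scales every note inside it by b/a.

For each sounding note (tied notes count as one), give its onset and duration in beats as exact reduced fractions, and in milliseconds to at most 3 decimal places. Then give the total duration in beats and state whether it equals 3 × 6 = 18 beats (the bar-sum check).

1) 0.0ms=0b +1200.0ms=3/2b
2) 1200.0ms=3/2b +600.0ms=3/4b
3) 1800.0ms=9/4b +600.0ms=3/4b
4) 2400.0ms=3b +2400.0ms=3b
5) 4800.0ms=6b +1200.0ms=3/2b
6) 6000.0ms=15/2b +1200.0ms=3/2b
7) 7200.0ms=9b +2400.0ms=3b
8) 9600.0ms=12b +685.714ms=6/7b
9) 10285.714ms=90/7b +685.714ms=6/7b
10) 10971.429ms=96/7b +1371.429ms=12/7b
11) 12342.857ms=108/7b +685.714ms=6/7b
12) 13028.571ms=114/7b +1371.429ms=12/7b
Σ=18b of 18 (75bpm 6/8) — PASS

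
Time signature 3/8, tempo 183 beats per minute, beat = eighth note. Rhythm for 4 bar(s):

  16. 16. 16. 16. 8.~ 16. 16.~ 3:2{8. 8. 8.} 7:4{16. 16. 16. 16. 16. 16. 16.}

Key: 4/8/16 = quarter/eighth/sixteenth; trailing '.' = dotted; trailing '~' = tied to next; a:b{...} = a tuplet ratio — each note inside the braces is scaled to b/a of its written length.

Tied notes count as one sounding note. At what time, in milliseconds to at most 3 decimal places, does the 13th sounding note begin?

note 13 onset = 75/7b = 3512.881ms

1. 0.0ms @ 0 + 245.902ms (3/4)
2. 245.902ms @ 3/4 + 245.902ms (3/4)
3. 491.803ms @ 3/2 + 245.902ms (3/4)
4. 737.705ms @ 9/4 + 245.902ms (3/4)
5. 983.607ms @ 3 + 737.705ms (9/4)
6. 1721.311ms @ 21/4 + 573.77ms (7/4)
7. 2295.082ms @ 7 + 327.869ms (1)
8. 2622.951ms @ 8 + 327.869ms (1)
9. 2950.82ms @ 9 + 140.515ms (3/7)
10. 3091.335ms @ 66/7 + 140.515ms (3/7)
11. 3231.85ms @ 69/7 + 140.515ms (3/7)
12. 3372.365ms @ 72/7 + 140.515ms (3/7)
13. 3512.881ms @ 75/7 + 140.515ms (3/7)
14. 3653.396ms @ 78/7 + 140.515ms (3/7)
15. 3793.911ms @ 81/7 + 140.515ms (3/7)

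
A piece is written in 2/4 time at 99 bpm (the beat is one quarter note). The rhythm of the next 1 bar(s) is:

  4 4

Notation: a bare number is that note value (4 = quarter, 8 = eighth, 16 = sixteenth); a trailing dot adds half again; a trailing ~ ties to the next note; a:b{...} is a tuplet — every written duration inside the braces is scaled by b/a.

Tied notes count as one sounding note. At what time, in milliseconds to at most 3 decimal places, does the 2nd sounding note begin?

1. 0.0ms @ 0 + 606.061ms (1)
2. 606.061ms @ 1 + 606.061ms (1)

note 2 onset = 1b = 606.061ms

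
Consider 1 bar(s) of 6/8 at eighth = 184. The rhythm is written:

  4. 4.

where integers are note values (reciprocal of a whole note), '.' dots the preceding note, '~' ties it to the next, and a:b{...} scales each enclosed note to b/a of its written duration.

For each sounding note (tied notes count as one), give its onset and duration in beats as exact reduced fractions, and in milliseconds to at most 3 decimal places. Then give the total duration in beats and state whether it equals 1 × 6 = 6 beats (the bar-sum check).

1) 0.0ms=0b +978.261ms=3b
2) 978.261ms=3b +978.261ms=3b
Σ=6b of 6 (184bpm 6/8) — PASS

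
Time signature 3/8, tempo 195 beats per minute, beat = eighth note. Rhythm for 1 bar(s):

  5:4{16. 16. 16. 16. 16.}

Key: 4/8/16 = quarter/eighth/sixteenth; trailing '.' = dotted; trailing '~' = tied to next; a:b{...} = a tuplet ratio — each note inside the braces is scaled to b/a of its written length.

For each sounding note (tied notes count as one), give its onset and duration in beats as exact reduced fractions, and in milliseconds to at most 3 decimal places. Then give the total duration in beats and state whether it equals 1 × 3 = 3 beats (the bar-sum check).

1) 0.0ms=0b +184.615ms=3/5b
2) 184.615ms=3/5b +184.615ms=3/5b
3) 369.231ms=6/5b +184.615ms=3/5b
4) 553.846ms=9/5b +184.615ms=3/5b
5) 738.462ms=12/5b +184.615ms=3/5b
Σ=3b of 3 (195bpm 3/8) — PASS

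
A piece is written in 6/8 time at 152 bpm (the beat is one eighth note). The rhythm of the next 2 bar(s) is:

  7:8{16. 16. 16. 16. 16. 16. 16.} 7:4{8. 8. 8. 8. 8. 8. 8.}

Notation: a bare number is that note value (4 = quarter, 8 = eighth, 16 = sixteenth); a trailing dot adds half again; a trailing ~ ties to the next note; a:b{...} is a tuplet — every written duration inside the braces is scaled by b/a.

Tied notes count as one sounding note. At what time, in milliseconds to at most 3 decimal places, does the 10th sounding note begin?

1. 0.0ms @ 0 + 338.346ms (6/7)
2. 338.346ms @ 6/7 + 338.346ms (6/7)
3. 676.692ms @ 12/7 + 338.346ms (6/7)
4. 1015.038ms @ 18/7 + 338.346ms (6/7)
5. 1353.383ms @ 24/7 + 338.346ms (6/7)
6. 1691.729ms @ 30/7 + 338.346ms (6/7)
7. 2030.075ms @ 36/7 + 338.346ms (6/7)
8. 2368.421ms @ 6 + 338.346ms (6/7)
9. 2706.767ms @ 48/7 + 338.346ms (6/7)
10. 3045.113ms @ 54/7 + 338.346ms (6/7)
11. 3383.459ms @ 60/7 + 338.346ms (6/7)
12. 3721.805ms @ 66/7 + 338.346ms (6/7)
13. 4060.15ms @ 72/7 + 338.346ms (6/7)
14. 4398.496ms @ 78/7 + 338.346ms (6/7)

note 10 onset = 54/7b = 3045.113ms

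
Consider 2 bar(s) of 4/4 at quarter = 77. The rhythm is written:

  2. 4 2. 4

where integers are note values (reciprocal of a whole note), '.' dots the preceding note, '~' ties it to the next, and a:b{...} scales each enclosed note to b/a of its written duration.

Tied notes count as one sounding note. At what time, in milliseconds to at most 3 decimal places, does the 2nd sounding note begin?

1. 0.0ms @ 0 + 2337.662ms (3)
2. 2337.662ms @ 3 + 779.221ms (1)
3. 3116.883ms @ 4 + 2337.662ms (3)
4. 5454.545ms @ 7 + 779.221ms (1)

note 2 onset = 3b = 2337.662ms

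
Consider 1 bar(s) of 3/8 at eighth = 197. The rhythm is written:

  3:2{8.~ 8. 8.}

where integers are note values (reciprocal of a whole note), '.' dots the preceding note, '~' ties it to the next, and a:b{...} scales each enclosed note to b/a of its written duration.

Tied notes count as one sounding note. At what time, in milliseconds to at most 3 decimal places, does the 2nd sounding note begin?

note 2 onset = 2b = 609.137ms

1. 0.0ms @ 0 + 609.137ms (2)
2. 609.137ms @ 2 + 304.569ms (1)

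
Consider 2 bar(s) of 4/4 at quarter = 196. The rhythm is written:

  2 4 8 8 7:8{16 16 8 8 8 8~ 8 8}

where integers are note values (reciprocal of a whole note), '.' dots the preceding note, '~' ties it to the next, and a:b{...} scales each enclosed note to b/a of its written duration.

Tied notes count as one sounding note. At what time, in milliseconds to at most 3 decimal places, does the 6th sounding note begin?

1. 0.0ms @ 0 + 612.245ms (2)
2. 612.245ms @ 2 + 306.122ms (1)
3. 918.367ms @ 3 + 153.061ms (1/2)
4. 1071.429ms @ 7/2 + 153.061ms (1/2)
5. 1224.49ms @ 4 + 87.464ms (2/7)
6. 1311.953ms @ 30/7 + 87.464ms (2/7)
7. 1399.417ms @ 32/7 + 174.927ms (4/7)
8. 1574.344ms @ 36/7 + 174.927ms (4/7)
9. 1749.271ms @ 40/7 + 174.927ms (4/7)
10. 1924.198ms @ 44/7 + 349.854ms (8/7)
11. 2274.052ms @ 52/7 + 174.927ms (4/7)

note 6 onset = 30/7b = 1311.953ms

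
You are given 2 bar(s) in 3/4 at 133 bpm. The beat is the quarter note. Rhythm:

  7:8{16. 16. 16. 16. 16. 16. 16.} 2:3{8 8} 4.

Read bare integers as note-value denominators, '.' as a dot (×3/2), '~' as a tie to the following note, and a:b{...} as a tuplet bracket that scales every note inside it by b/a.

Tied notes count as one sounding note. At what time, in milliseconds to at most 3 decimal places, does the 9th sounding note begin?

note 9 onset = 15/4b = 1691.729ms

1. 0.0ms @ 0 + 193.34ms (3/7)
2. 193.34ms @ 3/7 + 193.34ms (3/7)
3. 386.681ms @ 6/7 + 193.34ms (3/7)
4. 580.021ms @ 9/7 + 193.34ms (3/7)
5. 773.362ms @ 12/7 + 193.34ms (3/7)
6. 966.702ms @ 15/7 + 193.34ms (3/7)
7. 1160.043ms @ 18/7 + 193.34ms (3/7)
8. 1353.383ms @ 3 + 338.346ms (3/4)
9. 1691.729ms @ 15/4 + 338.346ms (3/4)
10. 2030.075ms @ 9/2 + 676.692ms (3/2)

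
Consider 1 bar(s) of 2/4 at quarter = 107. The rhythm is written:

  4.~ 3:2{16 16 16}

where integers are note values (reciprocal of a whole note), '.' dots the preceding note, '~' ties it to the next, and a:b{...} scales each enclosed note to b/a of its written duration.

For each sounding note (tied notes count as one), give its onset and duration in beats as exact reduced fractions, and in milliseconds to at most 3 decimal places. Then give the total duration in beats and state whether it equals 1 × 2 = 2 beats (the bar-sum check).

1) 0.0ms=0b +934.579ms=5/3b
2) 934.579ms=5/3b +93.458ms=1/6b
3) 1028.037ms=11/6b +93.458ms=1/6b
Σ=2b of 2 (107bpm 2/4) — PASS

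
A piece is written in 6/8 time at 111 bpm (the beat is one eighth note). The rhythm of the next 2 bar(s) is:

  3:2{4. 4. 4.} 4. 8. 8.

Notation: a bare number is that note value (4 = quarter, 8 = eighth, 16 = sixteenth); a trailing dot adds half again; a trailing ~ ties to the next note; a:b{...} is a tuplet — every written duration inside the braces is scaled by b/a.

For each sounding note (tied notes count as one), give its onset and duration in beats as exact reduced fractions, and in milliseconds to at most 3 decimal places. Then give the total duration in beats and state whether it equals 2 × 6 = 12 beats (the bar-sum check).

1) 0.0ms=0b +1081.081ms=2b
2) 1081.081ms=2b +1081.081ms=2b
3) 2162.162ms=4b +1081.081ms=2b
4) 3243.243ms=6b +1621.622ms=3b
5) 4864.865ms=9b +810.811ms=3/2b
6) 5675.676ms=21/2b +810.811ms=3/2b
Σ=12b of 12 (111bpm 6/8) — PASS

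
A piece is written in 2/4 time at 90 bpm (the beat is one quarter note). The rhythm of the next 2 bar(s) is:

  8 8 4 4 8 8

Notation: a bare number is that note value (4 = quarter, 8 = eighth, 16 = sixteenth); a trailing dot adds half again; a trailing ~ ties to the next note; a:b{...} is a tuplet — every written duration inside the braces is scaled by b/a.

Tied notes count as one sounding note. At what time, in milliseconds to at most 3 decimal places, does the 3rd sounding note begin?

note 3 onset = 1b = 666.667ms

1. 0.0ms @ 0 + 333.333ms (1/2)
2. 333.333ms @ 1/2 + 333.333ms (1/2)
3. 666.667ms @ 1 + 666.667ms (1)
4. 1333.333ms @ 2 + 666.667ms (1)
5. 2000.0ms @ 3 + 333.333ms (1/2)
6. 2333.333ms @ 7/2 + 333.333ms (1/2)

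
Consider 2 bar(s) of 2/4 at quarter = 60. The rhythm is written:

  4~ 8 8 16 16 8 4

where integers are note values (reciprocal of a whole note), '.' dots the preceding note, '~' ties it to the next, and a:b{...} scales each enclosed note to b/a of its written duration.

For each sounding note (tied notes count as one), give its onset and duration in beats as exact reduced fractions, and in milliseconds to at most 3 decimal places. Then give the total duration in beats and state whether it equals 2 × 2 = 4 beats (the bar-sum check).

1) 0.0ms=0b +1500.0ms=3/2b
2) 1500.0ms=3/2b +500.0ms=1/2b
3) 2000.0ms=2b +250.0ms=1/4b
4) 2250.0ms=9/4b +250.0ms=1/4b
5) 2500.0ms=5/2b +500.0ms=1/2b
6) 3000.0ms=3b +1000.0ms=1b
Σ=4b of 4 (60bpm 2/4) — PASS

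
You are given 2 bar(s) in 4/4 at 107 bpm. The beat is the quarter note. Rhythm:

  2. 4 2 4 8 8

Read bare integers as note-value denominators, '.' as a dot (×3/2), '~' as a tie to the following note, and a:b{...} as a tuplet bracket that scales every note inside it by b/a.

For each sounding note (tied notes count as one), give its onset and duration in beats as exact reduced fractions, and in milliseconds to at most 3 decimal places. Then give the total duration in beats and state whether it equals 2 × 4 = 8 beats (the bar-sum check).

1) 0.0ms=0b +1682.243ms=3b
2) 1682.243ms=3b +560.748ms=1b
3) 2242.991ms=4b +1121.495ms=2b
4) 3364.486ms=6b +560.748ms=1b
5) 3925.234ms=7b +280.374ms=1/2b
6) 4205.607ms=15/2b +280.374ms=1/2b
Σ=8b of 8 (107bpm 4/4) — PASS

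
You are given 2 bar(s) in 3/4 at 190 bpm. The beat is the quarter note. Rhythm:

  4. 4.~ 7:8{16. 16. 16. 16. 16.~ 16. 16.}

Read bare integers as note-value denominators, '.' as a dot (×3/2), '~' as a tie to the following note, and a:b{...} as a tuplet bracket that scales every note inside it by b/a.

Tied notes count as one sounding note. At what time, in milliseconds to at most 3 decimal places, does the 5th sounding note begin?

1. 0.0ms @ 0 + 473.684ms (3/2)
2. 473.684ms @ 3/2 + 609.023ms (27/14)
3. 1082.707ms @ 24/7 + 135.338ms (3/7)
4. 1218.045ms @ 27/7 + 135.338ms (3/7)
5. 1353.383ms @ 30/7 + 135.338ms (3/7)
6. 1488.722ms @ 33/7 + 270.677ms (6/7)
7. 1759.398ms @ 39/7 + 135.338ms (3/7)

note 5 onset = 30/7b = 1353.383ms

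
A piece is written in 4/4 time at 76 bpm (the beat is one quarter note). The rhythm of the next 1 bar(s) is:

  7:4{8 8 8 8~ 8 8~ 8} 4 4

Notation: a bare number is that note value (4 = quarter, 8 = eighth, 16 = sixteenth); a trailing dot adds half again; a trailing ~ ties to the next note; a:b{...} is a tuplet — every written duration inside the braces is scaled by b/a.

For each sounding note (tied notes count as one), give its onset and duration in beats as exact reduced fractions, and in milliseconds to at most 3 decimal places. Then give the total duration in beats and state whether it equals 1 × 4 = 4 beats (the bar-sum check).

1) 0.0ms=0b +225.564ms=2/7b
2) 225.564ms=2/7b +225.564ms=2/7b
3) 451.128ms=4/7b +225.564ms=2/7b
4) 676.692ms=6/7b +451.128ms=4/7b
5) 1127.82ms=10/7b +451.128ms=4/7b
6) 1578.947ms=2b +789.474ms=1b
7) 2368.421ms=3b +789.474ms=1b
Σ=4b of 4 (76bpm 4/4) — PASS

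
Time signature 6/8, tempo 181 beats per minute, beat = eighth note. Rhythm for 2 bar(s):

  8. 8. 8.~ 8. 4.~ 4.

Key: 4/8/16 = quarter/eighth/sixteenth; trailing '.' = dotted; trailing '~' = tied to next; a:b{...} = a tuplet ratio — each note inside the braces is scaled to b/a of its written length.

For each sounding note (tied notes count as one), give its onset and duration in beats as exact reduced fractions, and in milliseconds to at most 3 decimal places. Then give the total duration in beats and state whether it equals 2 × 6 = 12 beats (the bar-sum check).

1) 0.0ms=0b +497.238ms=3/2b
2) 497.238ms=3/2b +497.238ms=3/2b
3) 994.475ms=3b +994.475ms=3b
4) 1988.95ms=6b +1988.95ms=6b
Σ=12b of 12 (181bpm 6/8) — PASS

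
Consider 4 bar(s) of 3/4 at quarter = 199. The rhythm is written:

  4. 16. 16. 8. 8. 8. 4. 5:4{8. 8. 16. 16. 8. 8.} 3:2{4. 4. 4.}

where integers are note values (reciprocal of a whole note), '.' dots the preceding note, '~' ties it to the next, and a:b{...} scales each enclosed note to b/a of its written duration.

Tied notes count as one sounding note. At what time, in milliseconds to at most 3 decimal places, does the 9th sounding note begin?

1. 0.0ms @ 0 + 452.261ms (3/2)
2. 452.261ms @ 3/2 + 113.065ms (3/8)
3. 565.327ms @ 15/8 + 113.065ms (3/8)
4. 678.392ms @ 9/4 + 226.131ms (3/4)
5. 904.523ms @ 3 + 226.131ms (3/4)
6. 1130.653ms @ 15/4 + 226.131ms (3/4)
7. 1356.784ms @ 9/2 + 452.261ms (3/2)
8. 1809.045ms @ 6 + 180.905ms (3/5)
9. 1989.95ms @ 33/5 + 180.905ms (3/5)
10. 2170.854ms @ 36/5 + 90.452ms (3/10)
11. 2261.307ms @ 15/2 + 90.452ms (3/10)
12. 2351.759ms @ 39/5 + 180.905ms (3/5)
13. 2532.663ms @ 42/5 + 180.905ms (3/5)
14. 2713.568ms @ 9 + 301.508ms (1)
15. 3015.075ms @ 10 + 301.508ms (1)
16. 3316.583ms @ 11 + 301.508ms (1)

note 9 onset = 33/5b = 1989.95ms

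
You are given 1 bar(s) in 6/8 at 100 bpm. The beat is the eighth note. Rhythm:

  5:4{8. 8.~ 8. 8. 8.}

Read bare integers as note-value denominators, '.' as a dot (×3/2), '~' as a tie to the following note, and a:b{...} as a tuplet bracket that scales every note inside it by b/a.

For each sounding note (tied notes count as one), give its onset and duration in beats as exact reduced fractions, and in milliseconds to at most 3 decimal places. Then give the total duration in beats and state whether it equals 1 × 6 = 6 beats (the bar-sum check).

1) 0.0ms=0b +720.0ms=6/5b
2) 720.0ms=6/5b +1440.0ms=12/5b
3) 2160.0ms=18/5b +720.0ms=6/5b
4) 2880.0ms=24/5b +720.0ms=6/5b
Σ=6b of 6 (100bpm 6/8) — PASS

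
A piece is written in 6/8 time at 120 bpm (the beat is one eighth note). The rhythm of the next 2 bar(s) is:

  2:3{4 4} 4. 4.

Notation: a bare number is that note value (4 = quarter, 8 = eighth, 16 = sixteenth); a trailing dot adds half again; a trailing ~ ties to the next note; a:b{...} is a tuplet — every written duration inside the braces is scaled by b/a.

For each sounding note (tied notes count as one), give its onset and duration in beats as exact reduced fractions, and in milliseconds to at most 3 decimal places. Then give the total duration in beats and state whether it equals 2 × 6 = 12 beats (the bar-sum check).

1) 0.0ms=0b +1500.0ms=3b
2) 1500.0ms=3b +1500.0ms=3b
3) 3000.0ms=6b +1500.0ms=3b
4) 4500.0ms=9b +1500.0ms=3b
Σ=12b of 12 (120bpm 6/8) — PASS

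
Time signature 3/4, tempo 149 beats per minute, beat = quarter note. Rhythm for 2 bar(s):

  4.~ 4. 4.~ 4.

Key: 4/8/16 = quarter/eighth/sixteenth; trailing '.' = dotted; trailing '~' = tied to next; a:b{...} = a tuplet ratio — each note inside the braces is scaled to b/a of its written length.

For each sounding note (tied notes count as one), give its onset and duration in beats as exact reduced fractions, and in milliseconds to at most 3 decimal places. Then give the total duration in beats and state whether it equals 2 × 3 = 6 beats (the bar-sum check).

1) 0.0ms=0b +1208.054ms=3b
2) 1208.054ms=3b +1208.054ms=3b
Σ=6b of 6 (149bpm 3/4) — PASS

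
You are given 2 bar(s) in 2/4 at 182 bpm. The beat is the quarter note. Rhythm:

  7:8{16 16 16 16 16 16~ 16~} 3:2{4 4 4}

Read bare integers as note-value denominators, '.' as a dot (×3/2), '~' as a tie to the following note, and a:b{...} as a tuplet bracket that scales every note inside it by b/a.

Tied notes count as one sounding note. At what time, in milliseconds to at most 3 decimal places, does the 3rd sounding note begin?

note 3 onset = 4/7b = 188.383ms

1. 0.0ms @ 0 + 94.192ms (2/7)
2. 94.192ms @ 2/7 + 94.192ms (2/7)
3. 188.383ms @ 4/7 + 94.192ms (2/7)
4. 282.575ms @ 6/7 + 94.192ms (2/7)
5. 376.766ms @ 8/7 + 94.192ms (2/7)
6. 470.958ms @ 10/7 + 408.163ms (26/21)
7. 879.121ms @ 8/3 + 219.78ms (2/3)
8. 1098.901ms @ 10/3 + 219.78ms (2/3)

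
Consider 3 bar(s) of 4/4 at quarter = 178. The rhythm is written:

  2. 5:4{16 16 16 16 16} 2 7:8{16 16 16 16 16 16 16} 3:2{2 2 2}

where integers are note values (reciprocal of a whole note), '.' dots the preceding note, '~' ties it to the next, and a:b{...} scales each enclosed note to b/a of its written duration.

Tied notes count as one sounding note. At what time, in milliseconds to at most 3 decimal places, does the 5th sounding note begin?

note 5 onset = 18/5b = 1213.483ms

1. 0.0ms @ 0 + 1011.236ms (3)
2. 1011.236ms @ 3 + 67.416ms (1/5)
3. 1078.652ms @ 16/5 + 67.416ms (1/5)
4. 1146.067ms @ 17/5 + 67.416ms (1/5)
5. 1213.483ms @ 18/5 + 67.416ms (1/5)
6. 1280.899ms @ 19/5 + 67.416ms (1/5)
7. 1348.315ms @ 4 + 674.157ms (2)
8. 2022.472ms @ 6 + 96.308ms (2/7)
9. 2118.78ms @ 44/7 + 96.308ms (2/7)
10. 2215.088ms @ 46/7 + 96.308ms (2/7)
11. 2311.396ms @ 48/7 + 96.308ms (2/7)
12. 2407.705ms @ 50/7 + 96.308ms (2/7)
13. 2504.013ms @ 52/7 + 96.308ms (2/7)
14. 2600.321ms @ 54/7 + 96.308ms (2/7)
15. 2696.629ms @ 8 + 449.438ms (4/3)
16. 3146.067ms @ 28/3 + 449.438ms (4/3)
17. 3595.506ms @ 32/3 + 449.438ms (4/3)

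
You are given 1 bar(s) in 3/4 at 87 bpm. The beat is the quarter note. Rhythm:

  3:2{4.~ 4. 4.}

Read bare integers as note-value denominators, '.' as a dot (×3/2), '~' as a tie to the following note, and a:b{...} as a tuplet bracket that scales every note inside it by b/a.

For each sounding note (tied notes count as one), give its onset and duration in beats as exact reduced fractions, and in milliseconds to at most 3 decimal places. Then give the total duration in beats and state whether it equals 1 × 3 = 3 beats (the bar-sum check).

1) 0.0ms=0b +1379.31ms=2b
2) 1379.31ms=2b +689.655ms=1b
Σ=3b of 3 (87bpm 3/4) — PASS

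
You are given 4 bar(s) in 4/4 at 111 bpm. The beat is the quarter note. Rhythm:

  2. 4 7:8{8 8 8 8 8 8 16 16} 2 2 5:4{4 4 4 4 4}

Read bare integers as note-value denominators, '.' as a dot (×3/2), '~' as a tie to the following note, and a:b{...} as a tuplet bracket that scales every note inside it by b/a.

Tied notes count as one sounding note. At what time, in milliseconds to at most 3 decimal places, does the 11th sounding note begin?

note 11 onset = 8b = 4324.324ms

1. 0.0ms @ 0 + 1621.622ms (3)
2. 1621.622ms @ 3 + 540.541ms (1)
3. 2162.162ms @ 4 + 308.88ms (4/7)
4. 2471.042ms @ 32/7 + 308.88ms (4/7)
5. 2779.923ms @ 36/7 + 308.88ms (4/7)
6. 3088.803ms @ 40/7 + 308.88ms (4/7)
7. 3397.683ms @ 44/7 + 308.88ms (4/7)
8. 3706.564ms @ 48/7 + 308.88ms (4/7)
9. 4015.444ms @ 52/7 + 154.44ms (2/7)
10. 4169.884ms @ 54/7 + 154.44ms (2/7)
11. 4324.324ms @ 8 + 1081.081ms (2)
12. 5405.405ms @ 10 + 1081.081ms (2)
13. 6486.486ms @ 12 + 432.432ms (4/5)
14. 6918.919ms @ 64/5 + 432.432ms (4/5)
15. 7351.351ms @ 68/5 + 432.432ms (4/5)
16. 7783.784ms @ 72/5 + 432.432ms (4/5)
17. 8216.216ms @ 76/5 + 432.432ms (4/5)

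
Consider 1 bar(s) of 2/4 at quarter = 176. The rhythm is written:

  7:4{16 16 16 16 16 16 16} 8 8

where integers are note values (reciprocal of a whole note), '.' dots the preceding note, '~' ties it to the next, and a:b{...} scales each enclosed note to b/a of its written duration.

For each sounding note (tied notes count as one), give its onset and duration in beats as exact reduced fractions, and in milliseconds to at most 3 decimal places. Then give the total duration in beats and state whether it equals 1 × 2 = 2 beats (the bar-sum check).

1) 0.0ms=0b +48.701ms=1/7b
2) 48.701ms=1/7b +48.701ms=1/7b
3) 97.403ms=2/7b +48.701ms=1/7b
4) 146.104ms=3/7b +48.701ms=1/7b
5) 194.805ms=4/7b +48.701ms=1/7b
6) 243.506ms=5/7b +48.701ms=1/7b
7) 292.208ms=6/7b +48.701ms=1/7b
8) 340.909ms=1b +170.455ms=1/2b
9) 511.364ms=3/2b +170.455ms=1/2b
Σ=2b of 2 (176bpm 2/4) — PASS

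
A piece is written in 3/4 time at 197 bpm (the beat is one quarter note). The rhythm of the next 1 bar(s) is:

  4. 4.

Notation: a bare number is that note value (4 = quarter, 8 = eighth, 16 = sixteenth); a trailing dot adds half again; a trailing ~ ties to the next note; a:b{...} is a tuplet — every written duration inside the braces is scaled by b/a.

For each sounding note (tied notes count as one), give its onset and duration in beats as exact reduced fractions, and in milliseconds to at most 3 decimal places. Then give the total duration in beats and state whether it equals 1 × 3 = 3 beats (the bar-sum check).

1) 0.0ms=0b +456.853ms=3/2b
2) 456.853ms=3/2b +456.853ms=3/2b
Σ=3b of 3 (197bpm 3/4) — PASS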